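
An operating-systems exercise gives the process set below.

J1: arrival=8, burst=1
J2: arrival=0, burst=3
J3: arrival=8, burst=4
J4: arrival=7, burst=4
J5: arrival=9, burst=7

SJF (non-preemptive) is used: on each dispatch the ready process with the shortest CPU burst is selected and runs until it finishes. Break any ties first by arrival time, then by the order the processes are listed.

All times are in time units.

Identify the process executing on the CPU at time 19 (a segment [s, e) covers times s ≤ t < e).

Gantt: | J2 0-3 | idle 3-7 | J4 7-11 | J1 11-12 | J3 12-16 | J5 16-23 |
Completion: J1=12  J2=3  J3=16  J4=11  J5=23
Turnaround (C−A): J1=4  J2=3  J3=8  J4=4  J5=14

J5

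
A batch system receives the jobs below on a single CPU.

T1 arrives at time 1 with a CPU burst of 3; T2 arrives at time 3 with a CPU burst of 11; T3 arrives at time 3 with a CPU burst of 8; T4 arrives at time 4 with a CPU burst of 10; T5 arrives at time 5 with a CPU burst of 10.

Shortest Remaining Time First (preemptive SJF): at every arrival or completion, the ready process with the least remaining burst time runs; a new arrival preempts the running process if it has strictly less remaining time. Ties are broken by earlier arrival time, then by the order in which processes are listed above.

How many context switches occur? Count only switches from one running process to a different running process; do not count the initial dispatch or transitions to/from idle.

4

Timeline: | idle 0-1 | T1 1-4 | T3 4-12 | T4 12-22 | T5 22-32 | T2 32-43 |
Completion: T1=4  T2=43  T3=12  T4=22  T5=32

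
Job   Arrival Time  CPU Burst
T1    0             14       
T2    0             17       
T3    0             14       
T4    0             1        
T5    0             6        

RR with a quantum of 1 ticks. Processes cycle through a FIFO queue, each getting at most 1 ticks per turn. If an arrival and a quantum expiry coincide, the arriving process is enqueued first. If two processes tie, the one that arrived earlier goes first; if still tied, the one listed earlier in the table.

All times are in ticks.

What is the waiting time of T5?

19

Schedule: | T1 0-1 | T2 1-2 | T3 2-3 | T4 3-4 | T5 4-5 | T1 5-6 | T2 6-7 | T3 7-8 | T5 8-9 | T1 9-10 | T2 10-11 | T3 11-12 | T5 12-13 | T1 13-14 | T2 14-15 | T3 15-16 | T5 16-17 | T1 17-18 | T2 18-19 | T3 19-20 | T5 20-21 | T1 21-22 | T2 22-23 | T3 23-24 | T5 24-25 | T1 25-26 | T2 26-27 | T3 27-28 | T1 28-29 | T2 29-30 | T3 30-31 | T1 31-32 | T2 32-33 | T3 33-34 | T1 34-35 | T2 35-36 | T3 36-37 | T1 37-38 | T2 38-39 | T3 39-40 | T1 40-41 | T2 41-42 | T3 42-43 | T1 43-44 | T2 44-45 | T3 45-46 | T1 46-47 | T2 47-48 | T3 48-49 | T2 49-52 |
Completion: T1=47  T2=52  T3=49  T4=4  T5=25
Turnaround (C−A): T1=47  T2=52  T3=49  T4=4  T5=25
Waiting(T5) = turnaround − burst = 25 − 6 = 19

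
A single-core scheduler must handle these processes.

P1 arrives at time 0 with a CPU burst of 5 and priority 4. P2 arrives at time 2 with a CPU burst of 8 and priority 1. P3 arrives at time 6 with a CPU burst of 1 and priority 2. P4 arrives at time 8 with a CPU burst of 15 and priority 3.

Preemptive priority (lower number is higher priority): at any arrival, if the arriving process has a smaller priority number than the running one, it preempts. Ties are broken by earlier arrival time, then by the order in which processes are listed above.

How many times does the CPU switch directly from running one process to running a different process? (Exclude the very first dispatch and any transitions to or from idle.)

Gantt: | P1 0-2 | P2 2-10 | P3 10-11 | P4 11-26 | P1 26-29 |
Completion: P1=29  P2=10  P3=11  P4=26
Turnaround (C−A): P1=29  P2=8  P3=5  P4=18

4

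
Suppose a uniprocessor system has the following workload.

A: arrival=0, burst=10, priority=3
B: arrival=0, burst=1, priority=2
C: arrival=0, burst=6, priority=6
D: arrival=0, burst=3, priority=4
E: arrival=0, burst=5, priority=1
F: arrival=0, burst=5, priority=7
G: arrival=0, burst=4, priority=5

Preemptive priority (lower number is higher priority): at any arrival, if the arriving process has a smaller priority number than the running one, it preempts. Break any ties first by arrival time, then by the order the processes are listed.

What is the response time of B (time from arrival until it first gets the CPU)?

5

Timeline: | E 0-5 | B 5-6 | A 6-16 | D 16-19 | G 19-23 | C 23-29 | F 29-34 |
Completion: A=16  B=6  C=29  D=19  E=5  F=34  G=23
Turnaround (C−A): A=16  B=6  C=29  D=19  E=5  F=34  G=23
Response(B) = first start − arrival = 5 − 0 = 5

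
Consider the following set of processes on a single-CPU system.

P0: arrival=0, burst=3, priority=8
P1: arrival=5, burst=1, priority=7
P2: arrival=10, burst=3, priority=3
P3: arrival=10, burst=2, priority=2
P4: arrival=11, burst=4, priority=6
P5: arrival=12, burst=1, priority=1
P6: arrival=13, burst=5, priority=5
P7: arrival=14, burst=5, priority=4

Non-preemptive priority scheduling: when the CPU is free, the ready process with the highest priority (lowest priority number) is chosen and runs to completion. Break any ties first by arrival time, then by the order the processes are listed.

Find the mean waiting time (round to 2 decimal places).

Gantt: | P0 0-3 | idle 3-5 | P1 5-6 | idle 6-10 | P3 10-12 | P5 12-13 | P2 13-16 | P7 16-21 | P6 21-26 | P4 26-30 |
Completion: P0=3  P1=6  P2=16  P3=12  P4=30  P5=13  P6=26  P7=21
Turnaround (C−A): P0=3  P1=1  P2=6  P3=2  P4=19  P5=1  P6=13  P7=7
Waiting times: P0=0, P1=0, P2=3, P3=0, P4=15, P5=0, P6=8, P7=2
Average waiting = (0+0+3+0+15+0+8+2) / 8 = 28/8 = 3.50

3.50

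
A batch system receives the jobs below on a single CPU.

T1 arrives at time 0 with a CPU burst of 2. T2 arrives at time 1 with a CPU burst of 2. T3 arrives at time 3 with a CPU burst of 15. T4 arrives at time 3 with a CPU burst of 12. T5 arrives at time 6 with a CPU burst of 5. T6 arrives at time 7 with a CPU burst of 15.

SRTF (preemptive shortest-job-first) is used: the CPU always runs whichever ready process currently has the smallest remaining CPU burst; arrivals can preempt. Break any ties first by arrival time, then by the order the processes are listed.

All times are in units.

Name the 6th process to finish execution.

Timeline: | T1 0-2 | T2 2-4 | T4 4-6 | T5 6-11 | T4 11-21 | T3 21-36 | T6 36-51 |
Completion: T1=2  T2=4  T3=36  T4=21  T5=11  T6=51
Turnaround (C−A): T1=2  T2=3  T3=33  T4=18  T5=5  T6=44
Finish order: T1 → T2 → T5 → T4 → T3 → T6

T6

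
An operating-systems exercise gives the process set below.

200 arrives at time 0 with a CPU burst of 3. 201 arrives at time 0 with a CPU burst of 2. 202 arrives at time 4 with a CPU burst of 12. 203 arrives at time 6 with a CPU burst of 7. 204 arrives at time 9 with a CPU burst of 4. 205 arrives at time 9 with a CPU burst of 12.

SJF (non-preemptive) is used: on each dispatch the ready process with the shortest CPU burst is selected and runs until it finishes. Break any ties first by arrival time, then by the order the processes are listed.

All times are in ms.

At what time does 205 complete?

Schedule: | 201 0-2 | 200 2-5 | 202 5-17 | 204 17-21 | 203 21-28 | 205 28-40 |
Completion: 200=5  201=2  202=17  203=28  204=21  205=40

40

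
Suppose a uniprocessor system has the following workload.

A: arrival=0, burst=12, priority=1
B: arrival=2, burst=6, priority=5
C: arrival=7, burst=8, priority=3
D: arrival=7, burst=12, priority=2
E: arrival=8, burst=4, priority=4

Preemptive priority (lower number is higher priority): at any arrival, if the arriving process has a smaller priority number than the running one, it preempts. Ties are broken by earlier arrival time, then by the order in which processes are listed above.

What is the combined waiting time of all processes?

80

Gantt: | A 0-12 | D 12-24 | C 24-32 | E 32-36 | B 36-42 |
Completion: A=12  B=42  C=32  D=24  E=36
Turnaround (C−A): A=12  B=40  C=25  D=17  E=28
Waiting = turnaround − burst: A=0, B=34, C=17, D=5, E=24
Total waiting = 0 + 34 + 17 + 5 + 24 = 80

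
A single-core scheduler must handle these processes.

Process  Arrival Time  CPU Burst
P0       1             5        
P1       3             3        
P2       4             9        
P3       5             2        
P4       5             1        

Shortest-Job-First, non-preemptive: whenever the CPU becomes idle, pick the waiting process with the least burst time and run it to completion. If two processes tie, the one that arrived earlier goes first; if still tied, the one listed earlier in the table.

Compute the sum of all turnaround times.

37

Gantt: | idle 0-1 | P0 1-6 | P4 6-7 | P3 7-9 | P1 9-12 | P2 12-21 |
Completion: P0=6  P1=12  P2=21  P3=9  P4=7
Turnaround = completion − arrival: P0=5, P1=9, P2=17, P3=4, P4=2
Total turnaround = 5 + 9 + 17 + 4 + 2 = 37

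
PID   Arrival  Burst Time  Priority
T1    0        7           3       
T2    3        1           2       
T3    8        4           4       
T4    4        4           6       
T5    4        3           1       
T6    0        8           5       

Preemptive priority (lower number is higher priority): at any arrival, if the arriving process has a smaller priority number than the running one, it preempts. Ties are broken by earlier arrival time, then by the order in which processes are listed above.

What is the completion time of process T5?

Gantt: | T1 0-3 | T2 3-4 | T5 4-7 | T1 7-11 | T3 11-15 | T6 15-23 | T4 23-27 |
Completion: T1=11  T2=4  T3=15  T4=27  T5=7  T6=23
Turnaround (C−A): T1=11  T2=1  T3=7  T4=23  T5=3  T6=23

7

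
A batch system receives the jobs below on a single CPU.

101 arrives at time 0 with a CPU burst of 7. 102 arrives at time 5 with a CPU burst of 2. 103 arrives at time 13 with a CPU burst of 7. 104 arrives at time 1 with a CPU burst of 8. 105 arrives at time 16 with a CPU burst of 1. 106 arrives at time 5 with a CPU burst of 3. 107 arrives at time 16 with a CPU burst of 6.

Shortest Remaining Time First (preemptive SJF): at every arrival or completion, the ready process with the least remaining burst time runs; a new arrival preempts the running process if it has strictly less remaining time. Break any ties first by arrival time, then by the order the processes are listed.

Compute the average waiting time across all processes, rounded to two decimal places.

5.29

Timeline: | 101 0-7 | 102 7-9 | 106 9-12 | 104 12-16 | 105 16-17 | 104 17-21 | 107 21-27 | 103 27-34 |
Completion: 101=7  102=9  103=34  104=21  105=17  106=12  107=27
Waiting times: 101=0, 102=2, 103=14, 104=12, 105=0, 106=4, 107=5
Average waiting = (0+2+14+12+0+4+5) / 7 = 37/7 = 5.29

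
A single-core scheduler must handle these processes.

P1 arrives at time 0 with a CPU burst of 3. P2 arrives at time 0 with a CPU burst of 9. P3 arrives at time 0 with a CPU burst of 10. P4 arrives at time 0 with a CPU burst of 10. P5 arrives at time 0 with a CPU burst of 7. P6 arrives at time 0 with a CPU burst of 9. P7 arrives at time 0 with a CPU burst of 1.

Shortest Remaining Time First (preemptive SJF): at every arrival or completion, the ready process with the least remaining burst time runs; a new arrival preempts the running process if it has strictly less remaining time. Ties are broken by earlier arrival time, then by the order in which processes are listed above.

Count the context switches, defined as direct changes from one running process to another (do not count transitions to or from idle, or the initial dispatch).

Timeline: | P7 0-1 | P1 1-4 | P5 4-11 | P2 11-20 | P6 20-29 | P3 29-39 | P4 39-49 |
Completion: P1=4  P2=20  P3=39  P4=49  P5=11  P6=29  P7=1
Turnaround (C−A): P1=4  P2=20  P3=39  P4=49  P5=11  P6=29  P7=1

6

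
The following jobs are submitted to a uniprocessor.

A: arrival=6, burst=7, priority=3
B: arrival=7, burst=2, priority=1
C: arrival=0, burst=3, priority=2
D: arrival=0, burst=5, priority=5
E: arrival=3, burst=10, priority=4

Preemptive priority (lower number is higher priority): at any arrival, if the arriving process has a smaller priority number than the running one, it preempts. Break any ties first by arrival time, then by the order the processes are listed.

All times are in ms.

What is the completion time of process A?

15

Timeline: | C 0-3 | E 3-6 | A 6-7 | B 7-9 | A 9-15 | E 15-22 | D 22-27 |
Completion: A=15  B=9  C=3  D=27  E=22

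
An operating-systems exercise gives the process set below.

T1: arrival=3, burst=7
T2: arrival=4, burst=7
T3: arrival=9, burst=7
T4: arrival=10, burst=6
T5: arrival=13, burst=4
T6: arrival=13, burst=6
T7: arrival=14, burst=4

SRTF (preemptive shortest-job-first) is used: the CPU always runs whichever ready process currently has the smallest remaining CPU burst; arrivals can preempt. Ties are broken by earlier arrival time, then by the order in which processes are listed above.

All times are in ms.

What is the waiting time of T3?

28

Timeline: | idle 0-3 | T1 3-10 | T4 10-16 | T5 16-20 | T7 20-24 | T6 24-30 | T2 30-37 | T3 37-44 |
Completion: T1=10  T2=37  T3=44  T4=16  T5=20  T6=30  T7=24
Turnaround (C−A): T1=7  T2=33  T3=35  T4=6  T5=7  T6=17  T7=10
Waiting(T3) = turnaround − burst = 35 − 7 = 28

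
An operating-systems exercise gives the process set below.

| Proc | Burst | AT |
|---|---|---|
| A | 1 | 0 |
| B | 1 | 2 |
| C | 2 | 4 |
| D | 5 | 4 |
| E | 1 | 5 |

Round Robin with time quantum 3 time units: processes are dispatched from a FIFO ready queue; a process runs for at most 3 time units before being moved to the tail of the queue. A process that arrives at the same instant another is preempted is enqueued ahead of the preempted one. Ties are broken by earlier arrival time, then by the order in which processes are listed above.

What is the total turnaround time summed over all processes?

17

Timeline: | A 0-1 | idle 1-2 | B 2-3 | idle 3-4 | C 4-6 | D 6-9 | E 9-10 | D 10-12 |
Completion: A=1  B=3  C=6  D=12  E=10
Turnaround (C−A): A=1  B=1  C=2  D=8  E=5
Turnaround = completion − arrival: A=1, B=1, C=2, D=8, E=5
Total turnaround = 1 + 1 + 2 + 8 + 5 = 17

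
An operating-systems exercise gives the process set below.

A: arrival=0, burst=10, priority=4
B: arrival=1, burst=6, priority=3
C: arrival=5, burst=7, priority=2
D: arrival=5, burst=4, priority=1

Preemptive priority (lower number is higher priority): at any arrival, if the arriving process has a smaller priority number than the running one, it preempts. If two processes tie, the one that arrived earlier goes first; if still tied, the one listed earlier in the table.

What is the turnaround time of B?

17

Timeline: | A 0-1 | B 1-5 | D 5-9 | C 9-16 | B 16-18 | A 18-27 |
Completion: A=27  B=18  C=16  D=9
Turnaround(B) = completion − arrival = 18 − 1 = 17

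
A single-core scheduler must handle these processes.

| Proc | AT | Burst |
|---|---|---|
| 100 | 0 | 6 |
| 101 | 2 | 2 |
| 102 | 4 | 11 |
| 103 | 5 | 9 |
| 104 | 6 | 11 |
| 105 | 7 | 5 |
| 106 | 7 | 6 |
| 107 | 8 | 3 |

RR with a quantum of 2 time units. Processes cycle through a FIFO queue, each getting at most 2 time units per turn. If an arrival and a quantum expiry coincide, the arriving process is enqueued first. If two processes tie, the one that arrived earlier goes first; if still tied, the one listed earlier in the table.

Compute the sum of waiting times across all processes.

Timeline: | 100 0-2 | 101 2-4 | 100 4-6 | 102 6-8 | 103 8-10 | 104 10-12 | 100 12-14 | 105 14-16 | 106 16-18 | 107 18-20 | 102 20-22 | 103 22-24 | 104 24-26 | 105 26-28 | 106 28-30 | 107 30-31 | 102 31-33 | 103 33-35 | 104 35-37 | 105 37-38 | 106 38-40 | 102 40-42 | 103 42-44 | 104 44-46 | 102 46-48 | 103 48-49 | 104 49-51 | 102 51-52 | 104 52-53 |
Completion: 100=14  101=4  102=52  103=49  104=53  105=38  106=40  107=31
Turnaround (C−A): 100=14  101=2  102=48  103=44  104=47  105=31  106=33  107=23
Waiting = turnaround − burst: 100=8, 101=0, 102=37, 103=35, 104=36, 105=26, 106=27, 107=20
Total waiting = 8 + 0 + 37 + 35 + 36 + 26 + 27 + 20 = 189

189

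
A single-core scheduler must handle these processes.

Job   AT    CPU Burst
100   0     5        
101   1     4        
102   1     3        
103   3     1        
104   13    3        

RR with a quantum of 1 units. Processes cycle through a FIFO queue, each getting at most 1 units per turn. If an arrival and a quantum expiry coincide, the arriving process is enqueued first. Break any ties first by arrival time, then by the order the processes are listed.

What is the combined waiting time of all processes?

23

Timeline: | 100 0-1 | 101 1-2 | 102 2-3 | 100 3-4 | 101 4-5 | 103 5-6 | 102 6-7 | 100 7-8 | 101 8-9 | 102 9-10 | 100 10-11 | 101 11-12 | 100 12-13 | 104 13-16 |
Completion: 100=13  101=12  102=10  103=6  104=16
Turnaround (C−A): 100=13  101=11  102=9  103=3  104=3
Waiting = turnaround − burst: 100=8, 101=7, 102=6, 103=2, 104=0
Total waiting = 8 + 7 + 6 + 2 + 0 = 23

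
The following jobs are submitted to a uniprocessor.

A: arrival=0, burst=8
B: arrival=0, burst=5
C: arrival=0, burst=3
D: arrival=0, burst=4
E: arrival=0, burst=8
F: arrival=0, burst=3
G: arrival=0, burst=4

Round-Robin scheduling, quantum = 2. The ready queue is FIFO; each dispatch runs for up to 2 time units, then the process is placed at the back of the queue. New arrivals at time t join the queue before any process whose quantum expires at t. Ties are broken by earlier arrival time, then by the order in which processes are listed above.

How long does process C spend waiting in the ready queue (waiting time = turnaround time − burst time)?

Gantt: | A 0-2 | B 2-4 | C 4-6 | D 6-8 | E 8-10 | F 10-12 | G 12-14 | A 14-16 | B 16-18 | C 18-19 | D 19-21 | E 21-23 | F 23-24 | G 24-26 | A 26-28 | B 28-29 | E 29-31 | A 31-33 | E 33-35 |
Completion: A=33  B=29  C=19  D=21  E=35  F=24  G=26
Turnaround (C−A): A=33  B=29  C=19  D=21  E=35  F=24  G=26
Waiting(C) = turnaround − burst = 19 − 3 = 16

16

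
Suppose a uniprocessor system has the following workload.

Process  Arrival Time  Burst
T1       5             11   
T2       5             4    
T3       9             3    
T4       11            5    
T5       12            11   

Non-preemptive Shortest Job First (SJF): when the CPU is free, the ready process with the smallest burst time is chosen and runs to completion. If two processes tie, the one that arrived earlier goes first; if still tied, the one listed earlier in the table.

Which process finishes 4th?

Schedule: | idle 0-5 | T2 5-9 | T3 9-12 | T4 12-17 | T1 17-28 | T5 28-39 |
Completion: T1=28  T2=9  T3=12  T4=17  T5=39
Finish order: T2 → T3 → T4 → T1 → T5

T1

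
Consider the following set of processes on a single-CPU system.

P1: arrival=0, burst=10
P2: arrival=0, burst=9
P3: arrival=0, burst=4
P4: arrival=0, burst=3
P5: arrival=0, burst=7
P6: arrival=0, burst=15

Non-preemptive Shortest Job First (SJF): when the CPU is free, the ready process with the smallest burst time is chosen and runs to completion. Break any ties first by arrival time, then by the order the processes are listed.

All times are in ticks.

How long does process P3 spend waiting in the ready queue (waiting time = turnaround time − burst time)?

Schedule: | P4 0-3 | P3 3-7 | P5 7-14 | P2 14-23 | P1 23-33 | P6 33-48 |
Completion: P1=33  P2=23  P3=7  P4=3  P5=14  P6=48
Waiting(P3) = turnaround − burst = 7 − 4 = 3

3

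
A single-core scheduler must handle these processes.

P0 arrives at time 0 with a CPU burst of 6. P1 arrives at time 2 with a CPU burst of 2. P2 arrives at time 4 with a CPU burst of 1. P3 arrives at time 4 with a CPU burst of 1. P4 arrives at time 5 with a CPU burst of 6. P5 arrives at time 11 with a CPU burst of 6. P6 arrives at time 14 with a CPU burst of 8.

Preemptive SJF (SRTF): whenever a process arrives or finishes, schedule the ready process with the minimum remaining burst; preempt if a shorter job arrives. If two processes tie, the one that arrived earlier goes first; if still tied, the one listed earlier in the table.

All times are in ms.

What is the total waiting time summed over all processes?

Gantt: | P0 0-2 | P1 2-4 | P2 4-5 | P3 5-6 | P0 6-10 | P4 10-16 | P5 16-22 | P6 22-30 |
Completion: P0=10  P1=4  P2=5  P3=6  P4=16  P5=22  P6=30
Waiting = turnaround − burst: P0=4, P1=0, P2=0, P3=1, P4=5, P5=5, P6=8
Total waiting = 4 + 0 + 0 + 1 + 5 + 5 + 8 = 23

23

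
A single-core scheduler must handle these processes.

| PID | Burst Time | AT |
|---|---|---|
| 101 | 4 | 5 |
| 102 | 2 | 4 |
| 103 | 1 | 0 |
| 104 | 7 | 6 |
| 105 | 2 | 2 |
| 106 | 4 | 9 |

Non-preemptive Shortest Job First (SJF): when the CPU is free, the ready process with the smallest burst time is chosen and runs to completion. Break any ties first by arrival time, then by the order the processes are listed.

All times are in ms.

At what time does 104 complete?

Gantt: | 103 0-1 | idle 1-2 | 105 2-4 | 102 4-6 | 101 6-10 | 106 10-14 | 104 14-21 |
Completion: 101=10  102=6  103=1  104=21  105=4  106=14
Turnaround (C−A): 101=5  102=2  103=1  104=15  105=2  106=5

21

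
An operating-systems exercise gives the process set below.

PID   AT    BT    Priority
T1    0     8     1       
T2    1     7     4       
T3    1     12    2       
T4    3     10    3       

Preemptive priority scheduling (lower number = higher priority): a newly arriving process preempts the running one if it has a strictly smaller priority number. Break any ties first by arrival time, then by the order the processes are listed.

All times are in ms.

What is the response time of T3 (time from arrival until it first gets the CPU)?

Gantt: | T1 0-8 | T3 8-20 | T4 20-30 | T2 30-37 |
Completion: T1=8  T2=37  T3=20  T4=30
Turnaround (C−A): T1=8  T2=36  T3=19  T4=27
Response(T3) = first start − arrival = 8 − 1 = 7

7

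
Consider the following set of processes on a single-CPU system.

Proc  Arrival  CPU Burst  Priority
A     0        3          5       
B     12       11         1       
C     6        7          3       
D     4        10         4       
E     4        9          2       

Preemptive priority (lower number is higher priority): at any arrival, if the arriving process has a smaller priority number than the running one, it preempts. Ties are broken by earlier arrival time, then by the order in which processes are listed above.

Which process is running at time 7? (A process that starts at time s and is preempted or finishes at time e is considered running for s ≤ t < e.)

Gantt: | A 0-3 | idle 3-4 | E 4-12 | B 12-23 | E 23-24 | C 24-31 | D 31-41 |
Completion: A=3  B=23  C=31  D=41  E=24

E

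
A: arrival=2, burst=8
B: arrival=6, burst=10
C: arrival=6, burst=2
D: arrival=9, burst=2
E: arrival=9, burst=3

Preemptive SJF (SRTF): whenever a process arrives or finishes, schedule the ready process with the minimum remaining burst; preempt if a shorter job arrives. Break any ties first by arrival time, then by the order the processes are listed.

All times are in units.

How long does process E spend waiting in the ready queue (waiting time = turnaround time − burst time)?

Gantt: | idle 0-2 | A 2-6 | C 6-8 | A 8-9 | D 9-11 | A 11-14 | E 14-17 | B 17-27 |
Completion: A=14  B=27  C=8  D=11  E=17
Turnaround (C−A): A=12  B=21  C=2  D=2  E=8
Waiting(E) = turnaround − burst = 8 − 3 = 5

5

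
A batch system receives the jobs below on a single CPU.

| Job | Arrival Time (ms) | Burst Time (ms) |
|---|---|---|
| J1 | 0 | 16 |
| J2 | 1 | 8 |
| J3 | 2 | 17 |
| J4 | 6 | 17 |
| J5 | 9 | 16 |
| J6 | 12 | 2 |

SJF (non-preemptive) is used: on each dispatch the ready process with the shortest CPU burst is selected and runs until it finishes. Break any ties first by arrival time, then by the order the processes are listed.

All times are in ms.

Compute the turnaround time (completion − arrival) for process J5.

33

Timeline: | J1 0-16 | J6 16-18 | J2 18-26 | J5 26-42 | J3 42-59 | J4 59-76 |
Completion: J1=16  J2=26  J3=59  J4=76  J5=42  J6=18
Turnaround (C−A): J1=16  J2=25  J3=57  J4=70  J5=33  J6=6
Turnaround(J5) = completion − arrival = 42 − 9 = 33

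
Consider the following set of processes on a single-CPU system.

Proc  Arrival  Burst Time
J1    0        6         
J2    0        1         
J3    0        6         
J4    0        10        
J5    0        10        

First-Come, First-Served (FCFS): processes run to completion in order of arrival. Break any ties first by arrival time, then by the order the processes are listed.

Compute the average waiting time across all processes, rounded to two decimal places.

9.80

Schedule: | J1 0-6 | J2 6-7 | J3 7-13 | J4 13-23 | J5 23-33 |
Completion: J1=6  J2=7  J3=13  J4=23  J5=33
Turnaround (C−A): J1=6  J2=7  J3=13  J4=23  J5=33
Waiting times: J1=0, J2=6, J3=7, J4=13, J5=23
Average waiting = (0+6+7+13+23) / 5 = 49/5 = 9.80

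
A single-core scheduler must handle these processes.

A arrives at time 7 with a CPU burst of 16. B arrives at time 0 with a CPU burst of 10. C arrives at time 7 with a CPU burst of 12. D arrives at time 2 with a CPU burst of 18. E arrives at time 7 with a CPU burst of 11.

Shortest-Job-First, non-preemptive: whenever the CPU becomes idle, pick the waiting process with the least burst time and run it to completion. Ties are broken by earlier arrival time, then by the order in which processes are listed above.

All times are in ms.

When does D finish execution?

67

Schedule: | B 0-10 | E 10-21 | C 21-33 | A 33-49 | D 49-67 |
Completion: A=49  B=10  C=33  D=67  E=21
Turnaround (C−A): A=42  B=10  C=26  D=65  E=14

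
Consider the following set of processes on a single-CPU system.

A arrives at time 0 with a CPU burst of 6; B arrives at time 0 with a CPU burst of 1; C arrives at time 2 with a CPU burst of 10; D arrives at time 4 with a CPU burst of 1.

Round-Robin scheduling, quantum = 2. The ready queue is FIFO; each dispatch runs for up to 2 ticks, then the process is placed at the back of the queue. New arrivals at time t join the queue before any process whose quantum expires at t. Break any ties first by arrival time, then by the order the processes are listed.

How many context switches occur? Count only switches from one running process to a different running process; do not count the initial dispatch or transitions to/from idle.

7

Schedule: | A 0-2 | B 2-3 | C 3-5 | A 5-7 | D 7-8 | C 8-10 | A 10-12 | C 12-18 |
Completion: A=12  B=3  C=18  D=8
Turnaround (C−A): A=12  B=3  C=16  D=4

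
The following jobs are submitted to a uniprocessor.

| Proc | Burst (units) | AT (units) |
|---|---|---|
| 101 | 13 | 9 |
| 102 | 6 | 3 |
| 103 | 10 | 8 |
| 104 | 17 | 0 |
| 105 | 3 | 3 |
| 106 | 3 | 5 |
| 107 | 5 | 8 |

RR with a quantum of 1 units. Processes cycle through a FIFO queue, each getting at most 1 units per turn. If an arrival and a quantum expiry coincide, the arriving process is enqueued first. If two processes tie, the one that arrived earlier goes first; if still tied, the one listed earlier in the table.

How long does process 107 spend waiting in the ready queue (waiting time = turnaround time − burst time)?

22

Timeline: | 104 0-3 | 102 3-4 | 105 4-5 | 104 5-6 | 102 6-7 | 106 7-8 | 105 8-9 | 104 9-10 | 102 10-11 | 103 11-12 | 107 12-13 | 106 13-14 | 101 14-15 | 105 15-16 | 104 16-17 | 102 17-18 | 103 18-19 | 107 19-20 | 106 20-21 | 101 21-22 | 104 22-23 | 102 23-24 | 103 24-25 | 107 25-26 | 101 26-27 | 104 27-28 | 102 28-29 | 103 29-30 | 107 30-31 | 101 31-32 | 104 32-33 | 103 33-34 | 107 34-35 | 101 35-36 | 104 36-37 | 103 37-38 | 101 38-39 | 104 39-40 | 103 40-41 | 101 41-42 | 104 42-43 | 103 43-44 | 101 44-45 | 104 45-46 | 103 46-47 | 101 47-48 | 104 48-49 | 103 49-50 | 101 50-51 | 104 51-52 | 101 52-53 | 104 53-54 | 101 54-55 | 104 55-56 | 101 56-57 |
Completion: 101=57  102=29  103=50  104=56  105=16  106=21  107=35
Turnaround (C−A): 101=48  102=26  103=42  104=56  105=13  106=16  107=27
Waiting(107) = turnaround − burst = 27 − 5 = 22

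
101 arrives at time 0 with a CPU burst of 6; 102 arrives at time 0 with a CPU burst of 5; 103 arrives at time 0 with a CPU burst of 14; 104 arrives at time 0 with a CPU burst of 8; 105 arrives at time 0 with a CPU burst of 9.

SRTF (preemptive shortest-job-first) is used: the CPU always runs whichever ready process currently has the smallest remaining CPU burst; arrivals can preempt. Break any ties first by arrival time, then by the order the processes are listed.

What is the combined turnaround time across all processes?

Gantt: | 102 0-5 | 101 5-11 | 104 11-19 | 105 19-28 | 103 28-42 |
Completion: 101=11  102=5  103=42  104=19  105=28
Turnaround (C−A): 101=11  102=5  103=42  104=19  105=28
Turnaround = completion − arrival: 101=11, 102=5, 103=42, 104=19, 105=28
Total turnaround = 11 + 5 + 42 + 19 + 28 = 105

105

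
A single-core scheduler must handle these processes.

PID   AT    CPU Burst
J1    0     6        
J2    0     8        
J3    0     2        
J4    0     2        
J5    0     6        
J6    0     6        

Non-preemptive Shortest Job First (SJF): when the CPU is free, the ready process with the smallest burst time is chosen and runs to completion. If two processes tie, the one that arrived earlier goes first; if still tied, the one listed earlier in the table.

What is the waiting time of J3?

Schedule: | J3 0-2 | J4 2-4 | J1 4-10 | J5 10-16 | J6 16-22 | J2 22-30 |
Completion: J1=10  J2=30  J3=2  J4=4  J5=16  J6=22
Turnaround (C−A): J1=10  J2=30  J3=2  J4=4  J5=16  J6=22
Waiting(J3) = turnaround − burst = 2 − 2 = 0

0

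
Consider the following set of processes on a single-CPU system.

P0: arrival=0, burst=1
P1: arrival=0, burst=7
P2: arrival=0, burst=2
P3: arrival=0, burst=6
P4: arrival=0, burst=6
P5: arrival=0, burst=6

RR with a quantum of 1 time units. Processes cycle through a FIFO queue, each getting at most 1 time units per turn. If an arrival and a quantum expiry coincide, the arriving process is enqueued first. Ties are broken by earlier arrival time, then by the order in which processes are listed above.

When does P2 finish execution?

8

Schedule: | P0 0-1 | P1 1-2 | P2 2-3 | P3 3-4 | P4 4-5 | P5 5-6 | P1 6-7 | P2 7-8 | P3 8-9 | P4 9-10 | P5 10-11 | P1 11-12 | P3 12-13 | P4 13-14 | P5 14-15 | P1 15-16 | P3 16-17 | P4 17-18 | P5 18-19 | P1 19-20 | P3 20-21 | P4 21-22 | P5 22-23 | P1 23-24 | P3 24-25 | P4 25-26 | P5 26-27 | P1 27-28 |
Completion: P0=1  P1=28  P2=8  P3=25  P4=26  P5=27
Turnaround (C−A): P0=1  P1=28  P2=8  P3=25  P4=26  P5=27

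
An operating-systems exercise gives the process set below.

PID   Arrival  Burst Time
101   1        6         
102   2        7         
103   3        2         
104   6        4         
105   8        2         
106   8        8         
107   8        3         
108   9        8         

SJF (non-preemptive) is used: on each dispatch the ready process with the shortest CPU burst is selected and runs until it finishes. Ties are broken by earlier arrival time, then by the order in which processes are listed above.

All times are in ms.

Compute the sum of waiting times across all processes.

Schedule: | idle 0-1 | 101 1-7 | 103 7-9 | 105 9-11 | 107 11-14 | 104 14-18 | 102 18-25 | 106 25-33 | 108 33-41 |
Completion: 101=7  102=25  103=9  104=18  105=11  106=33  107=14  108=41
Turnaround (C−A): 101=6  102=23  103=6  104=12  105=3  106=25  107=6  108=32
Waiting = turnaround − burst: 101=0, 102=16, 103=4, 104=8, 105=1, 106=17, 107=3, 108=24
Total waiting = 0 + 16 + 4 + 8 + 1 + 17 + 3 + 24 = 73

73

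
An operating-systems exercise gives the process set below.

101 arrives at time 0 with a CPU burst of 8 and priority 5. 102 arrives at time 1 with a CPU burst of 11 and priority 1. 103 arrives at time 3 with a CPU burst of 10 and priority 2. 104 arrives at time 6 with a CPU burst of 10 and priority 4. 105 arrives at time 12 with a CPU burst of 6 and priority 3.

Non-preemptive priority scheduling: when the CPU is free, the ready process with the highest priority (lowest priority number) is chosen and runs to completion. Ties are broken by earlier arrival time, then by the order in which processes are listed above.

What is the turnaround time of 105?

23

Gantt: | 101 0-8 | 102 8-19 | 103 19-29 | 105 29-35 | 104 35-45 |
Completion: 101=8  102=19  103=29  104=45  105=35
Turnaround(105) = completion − arrival = 35 − 12 = 23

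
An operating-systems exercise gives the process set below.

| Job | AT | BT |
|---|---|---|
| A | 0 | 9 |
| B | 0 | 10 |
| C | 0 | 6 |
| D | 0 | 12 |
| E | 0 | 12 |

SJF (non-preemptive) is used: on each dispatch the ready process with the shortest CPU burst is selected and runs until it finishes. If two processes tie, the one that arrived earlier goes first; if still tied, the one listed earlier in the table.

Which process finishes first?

Schedule: | C 0-6 | A 6-15 | B 15-25 | D 25-37 | E 37-49 |
Completion: A=15  B=25  C=6  D=37  E=49
Finish order: C → A → B → D → E

C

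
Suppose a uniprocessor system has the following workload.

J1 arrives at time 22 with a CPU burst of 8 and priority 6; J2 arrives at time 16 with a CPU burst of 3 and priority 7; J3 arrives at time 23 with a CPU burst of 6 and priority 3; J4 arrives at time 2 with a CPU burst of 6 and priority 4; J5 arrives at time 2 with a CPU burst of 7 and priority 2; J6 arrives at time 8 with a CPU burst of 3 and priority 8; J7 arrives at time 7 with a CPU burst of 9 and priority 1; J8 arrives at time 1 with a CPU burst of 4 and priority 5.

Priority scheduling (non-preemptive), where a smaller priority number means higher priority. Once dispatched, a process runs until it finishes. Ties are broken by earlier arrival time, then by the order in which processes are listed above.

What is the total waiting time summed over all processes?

103

Gantt: | idle 0-1 | J8 1-5 | J5 5-12 | J7 12-21 | J4 21-27 | J3 27-33 | J1 33-41 | J2 41-44 | J6 44-47 |
Completion: J1=41  J2=44  J3=33  J4=27  J5=12  J6=47  J7=21  J8=5
Turnaround (C−A): J1=19  J2=28  J3=10  J4=25  J5=10  J6=39  J7=14  J8=4
Waiting = turnaround − burst: J1=11, J2=25, J3=4, J4=19, J5=3, J6=36, J7=5, J8=0
Total waiting = 11 + 25 + 4 + 19 + 3 + 36 + 5 + 0 = 103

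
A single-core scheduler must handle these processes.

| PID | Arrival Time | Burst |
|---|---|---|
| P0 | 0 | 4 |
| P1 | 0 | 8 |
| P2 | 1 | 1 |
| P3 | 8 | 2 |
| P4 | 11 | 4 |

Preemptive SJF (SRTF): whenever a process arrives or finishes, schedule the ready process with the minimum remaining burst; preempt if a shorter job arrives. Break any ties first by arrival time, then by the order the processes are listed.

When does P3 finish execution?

Schedule: | P0 0-1 | P2 1-2 | P0 2-5 | P1 5-8 | P3 8-10 | P1 10-15 | P4 15-19 |
Completion: P0=5  P1=15  P2=2  P3=10  P4=19

10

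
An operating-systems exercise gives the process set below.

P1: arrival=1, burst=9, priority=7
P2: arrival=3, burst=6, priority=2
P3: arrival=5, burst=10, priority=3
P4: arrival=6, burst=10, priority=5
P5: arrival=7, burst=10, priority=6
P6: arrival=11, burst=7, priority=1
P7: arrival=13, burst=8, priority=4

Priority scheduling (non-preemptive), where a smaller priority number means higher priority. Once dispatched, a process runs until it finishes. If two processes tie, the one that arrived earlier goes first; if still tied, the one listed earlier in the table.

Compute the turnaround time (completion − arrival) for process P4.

45

Schedule: | idle 0-1 | P1 1-10 | P2 10-16 | P6 16-23 | P3 23-33 | P7 33-41 | P4 41-51 | P5 51-61 |
Completion: P1=10  P2=16  P3=33  P4=51  P5=61  P6=23  P7=41
Turnaround (C−A): P1=9  P2=13  P3=28  P4=45  P5=54  P6=12  P7=28
Turnaround(P4) = completion − arrival = 51 − 6 = 45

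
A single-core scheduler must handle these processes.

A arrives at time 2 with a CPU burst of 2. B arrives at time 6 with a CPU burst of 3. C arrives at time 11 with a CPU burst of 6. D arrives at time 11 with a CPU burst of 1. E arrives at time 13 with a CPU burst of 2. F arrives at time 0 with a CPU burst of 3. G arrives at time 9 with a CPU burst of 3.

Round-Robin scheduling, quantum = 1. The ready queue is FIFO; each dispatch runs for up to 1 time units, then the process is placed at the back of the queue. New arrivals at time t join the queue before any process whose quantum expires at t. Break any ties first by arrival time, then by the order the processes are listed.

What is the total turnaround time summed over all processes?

32

Schedule: | F 0-2 | A 2-3 | F 3-4 | A 4-5 | idle 5-6 | B 6-9 | G 9-11 | C 11-12 | D 12-13 | G 13-14 | C 14-15 | E 15-16 | C 16-17 | E 17-18 | C 18-21 |
Completion: A=5  B=9  C=21  D=13  E=18  F=4  G=14
Turnaround (C−A): A=3  B=3  C=10  D=2  E=5  F=4  G=5
Turnaround = completion − arrival: A=3, B=3, C=10, D=2, E=5, F=4, G=5
Total turnaround = 3 + 3 + 10 + 2 + 5 + 4 + 5 = 32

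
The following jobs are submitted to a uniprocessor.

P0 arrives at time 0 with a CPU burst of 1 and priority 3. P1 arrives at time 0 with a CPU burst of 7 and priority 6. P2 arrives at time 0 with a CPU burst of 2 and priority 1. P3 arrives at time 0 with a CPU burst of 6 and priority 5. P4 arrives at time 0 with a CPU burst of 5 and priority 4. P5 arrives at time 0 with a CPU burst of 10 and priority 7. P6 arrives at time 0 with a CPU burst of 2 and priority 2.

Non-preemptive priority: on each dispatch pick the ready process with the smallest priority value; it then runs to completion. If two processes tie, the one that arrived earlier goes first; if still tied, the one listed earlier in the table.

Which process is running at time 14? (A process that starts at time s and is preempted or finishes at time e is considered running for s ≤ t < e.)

P3

Gantt: | P2 0-2 | P6 2-4 | P0 4-5 | P4 5-10 | P3 10-16 | P1 16-23 | P5 23-33 |
Completion: P0=5  P1=23  P2=2  P3=16  P4=10  P5=33  P6=4
Turnaround (C−A): P0=5  P1=23  P2=2  P3=16  P4=10  P5=33  P6=4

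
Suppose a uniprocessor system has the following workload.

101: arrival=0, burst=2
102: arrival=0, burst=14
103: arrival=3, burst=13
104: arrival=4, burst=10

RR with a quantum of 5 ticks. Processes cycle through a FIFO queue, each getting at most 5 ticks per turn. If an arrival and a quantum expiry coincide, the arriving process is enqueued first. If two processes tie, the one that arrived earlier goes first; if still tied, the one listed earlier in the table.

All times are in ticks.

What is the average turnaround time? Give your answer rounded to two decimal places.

Timeline: | 101 0-2 | 102 2-7 | 103 7-12 | 104 12-17 | 102 17-22 | 103 22-27 | 104 27-32 | 102 32-36 | 103 36-39 |
Completion: 101=2  102=36  103=39  104=32
Turnaround (C−A): 101=2  102=36  103=36  104=28
Turnaround times: 101=2, 102=36, 103=36, 104=28
Average turnaround = (2+36+36+28) / 4 = 102/4 = 25.50

25.50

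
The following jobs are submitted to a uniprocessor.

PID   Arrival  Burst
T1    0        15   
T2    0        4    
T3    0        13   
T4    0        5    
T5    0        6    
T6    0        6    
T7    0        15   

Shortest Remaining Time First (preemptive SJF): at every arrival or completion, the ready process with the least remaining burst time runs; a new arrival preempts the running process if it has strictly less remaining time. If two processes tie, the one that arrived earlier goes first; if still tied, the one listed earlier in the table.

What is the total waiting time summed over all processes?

132

Gantt: | T2 0-4 | T4 4-9 | T5 9-15 | T6 15-21 | T3 21-34 | T1 34-49 | T7 49-64 |
Completion: T1=49  T2=4  T3=34  T4=9  T5=15  T6=21  T7=64
Waiting = turnaround − burst: T1=34, T2=0, T3=21, T4=4, T5=9, T6=15, T7=49
Total waiting = 34 + 0 + 21 + 4 + 9 + 15 + 49 = 132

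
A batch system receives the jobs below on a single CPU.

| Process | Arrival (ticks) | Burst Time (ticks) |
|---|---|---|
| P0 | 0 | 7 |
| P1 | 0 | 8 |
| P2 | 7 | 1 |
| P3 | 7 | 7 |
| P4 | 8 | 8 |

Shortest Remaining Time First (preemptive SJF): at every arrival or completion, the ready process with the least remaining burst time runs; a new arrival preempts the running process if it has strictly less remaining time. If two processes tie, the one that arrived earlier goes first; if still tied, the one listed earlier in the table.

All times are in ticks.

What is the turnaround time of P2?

1

Schedule: | P0 0-7 | P2 7-8 | P3 8-15 | P1 15-23 | P4 23-31 |
Completion: P0=7  P1=23  P2=8  P3=15  P4=31
Turnaround(P2) = completion − arrival = 8 − 7 = 1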